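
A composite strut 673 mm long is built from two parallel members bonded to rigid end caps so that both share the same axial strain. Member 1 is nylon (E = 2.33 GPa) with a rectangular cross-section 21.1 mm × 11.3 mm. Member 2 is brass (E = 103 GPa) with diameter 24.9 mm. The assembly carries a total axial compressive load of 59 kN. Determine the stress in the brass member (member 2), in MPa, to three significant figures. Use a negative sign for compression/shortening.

A_1 = 238.4 mm².
A_2 = 487 mm².
Equal strain + equilibrium ⇒ each member carries load in proportion to AE: A₁E₁ = 555500 N, A₂E₂ = 50160000 N, ΣAE = 50710000 N.
σ₂ = P·E₂/ΣAE = -59000·103000/50710000 = -119.8 MPa.

-120 MPa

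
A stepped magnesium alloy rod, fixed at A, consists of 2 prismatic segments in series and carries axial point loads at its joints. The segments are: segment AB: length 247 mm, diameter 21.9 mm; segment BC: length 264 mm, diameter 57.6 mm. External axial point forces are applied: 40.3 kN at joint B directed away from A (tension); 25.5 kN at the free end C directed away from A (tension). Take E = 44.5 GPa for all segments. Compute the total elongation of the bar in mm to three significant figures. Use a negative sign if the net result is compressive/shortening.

1.03 mm

Internal axial forces (sectioning from the free end, tension +): N_BC = 25.5 kN, N_AB = 65.8 kN.
A_AB = 376.7 mm².
A_BC = 2606 mm².
δ_AB = 65800·247/(376.7·44500) = 0.9696 mm
δ_BC = 25500·264/(2606·44500) = 0.05806 mm
δ = Σδ_i = 1.028 mm.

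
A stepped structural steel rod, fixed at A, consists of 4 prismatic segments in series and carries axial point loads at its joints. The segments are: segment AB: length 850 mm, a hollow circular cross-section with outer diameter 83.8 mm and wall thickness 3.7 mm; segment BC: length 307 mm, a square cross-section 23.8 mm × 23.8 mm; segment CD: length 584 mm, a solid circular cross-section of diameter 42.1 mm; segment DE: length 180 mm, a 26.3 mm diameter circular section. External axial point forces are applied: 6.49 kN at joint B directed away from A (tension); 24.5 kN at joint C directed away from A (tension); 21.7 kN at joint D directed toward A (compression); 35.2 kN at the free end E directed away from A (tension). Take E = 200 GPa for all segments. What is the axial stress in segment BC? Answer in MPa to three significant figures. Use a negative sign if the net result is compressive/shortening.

67.1 MPa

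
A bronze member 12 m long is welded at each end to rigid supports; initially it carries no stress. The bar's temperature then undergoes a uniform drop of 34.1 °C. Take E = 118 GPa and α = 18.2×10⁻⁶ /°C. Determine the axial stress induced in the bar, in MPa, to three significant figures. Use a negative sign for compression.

73.2 MPa

Free thermal expansion αLΔT = 18.2e-6 · 12000 · -34.1 = -7.447 mm.
The walls impose strain ε = −(-7.447)/12000 = 6.2062e-04; σ = Eε = 118000 · 6.2062e-04 = 73.23 MPa.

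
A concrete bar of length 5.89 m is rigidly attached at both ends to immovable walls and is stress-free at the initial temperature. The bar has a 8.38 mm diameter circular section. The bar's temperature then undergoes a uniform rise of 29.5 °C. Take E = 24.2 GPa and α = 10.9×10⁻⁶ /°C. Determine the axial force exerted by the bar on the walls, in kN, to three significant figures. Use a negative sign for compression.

Free thermal expansion αLΔT = 10.9e-6 · 5890 · 29.5 = 1.894 mm.
The walls impose strain ε = −(1.894)/5890 = -3.2155e-04; σ = Eε = 24200 · -3.2155e-04 = -7.782 MPa.
Wall reaction R = σ·A = -7.782·55.15 = -429.2 N = -0.4292 kN.

-0.429 kN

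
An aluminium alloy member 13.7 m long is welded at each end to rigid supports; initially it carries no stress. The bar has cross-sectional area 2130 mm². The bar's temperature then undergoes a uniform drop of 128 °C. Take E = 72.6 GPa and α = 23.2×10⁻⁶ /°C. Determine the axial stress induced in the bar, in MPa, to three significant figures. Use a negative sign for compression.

216 MPa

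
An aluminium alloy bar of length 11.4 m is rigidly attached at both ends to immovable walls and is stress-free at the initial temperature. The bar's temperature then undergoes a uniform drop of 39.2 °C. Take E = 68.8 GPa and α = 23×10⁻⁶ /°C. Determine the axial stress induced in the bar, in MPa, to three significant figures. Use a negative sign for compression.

Free thermal expansion αLΔT = 23e-6 · 11400 · -39.2 = -10.28 mm.
The walls impose strain ε = −(-10.28)/11400 = 9.0160e-04; σ = Eε = 68800 · 9.0160e-04 = 62.03 MPa.

62.0 MPa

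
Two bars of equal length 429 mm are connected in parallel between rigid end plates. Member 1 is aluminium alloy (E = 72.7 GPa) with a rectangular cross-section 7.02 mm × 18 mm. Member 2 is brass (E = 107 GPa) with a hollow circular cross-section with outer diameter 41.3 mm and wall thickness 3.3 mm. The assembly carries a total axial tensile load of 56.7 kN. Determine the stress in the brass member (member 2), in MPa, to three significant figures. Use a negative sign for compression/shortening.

A_1 = 126.4 mm².
A_2 = 394 mm².
Equal strain + equilibrium ⇒ each member carries load in proportion to AE: A₁E₁ = 9186000 N, A₂E₂ = 42150000 N, ΣAE = 51340000 N.
σ₂ = P·E₂/ΣAE = 56700·107000/51340000 = 118.2 MPa.

118 MPa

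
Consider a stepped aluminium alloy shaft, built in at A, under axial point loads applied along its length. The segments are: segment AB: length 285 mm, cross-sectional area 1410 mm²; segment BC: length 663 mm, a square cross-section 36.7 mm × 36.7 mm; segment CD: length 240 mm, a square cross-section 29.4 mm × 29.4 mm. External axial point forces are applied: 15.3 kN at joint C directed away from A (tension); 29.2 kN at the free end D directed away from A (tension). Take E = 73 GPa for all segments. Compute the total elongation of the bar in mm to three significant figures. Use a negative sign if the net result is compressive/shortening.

Internal axial forces (sectioning from the free end, tension +): N_CD = 29.2 kN, N_BC = 44.5 kN, N_AB = 44.5 kN.
A_BC = 1347 mm².
A_CD = 864.4 mm².
δ_AB = 44500·285/(1410·73000) = 0.1232 mm
δ_BC = 44500·663/(1347·73000) = 0.3001 mm
δ_CD = 29200·240/(864.4·73000) = 0.1111 mm
δ = Σδ_i = 0.5343 mm.

0.534 mm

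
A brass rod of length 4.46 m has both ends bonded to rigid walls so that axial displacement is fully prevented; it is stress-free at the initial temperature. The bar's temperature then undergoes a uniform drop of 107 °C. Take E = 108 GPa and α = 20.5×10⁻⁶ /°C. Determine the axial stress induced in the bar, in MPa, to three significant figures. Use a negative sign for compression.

237 MPa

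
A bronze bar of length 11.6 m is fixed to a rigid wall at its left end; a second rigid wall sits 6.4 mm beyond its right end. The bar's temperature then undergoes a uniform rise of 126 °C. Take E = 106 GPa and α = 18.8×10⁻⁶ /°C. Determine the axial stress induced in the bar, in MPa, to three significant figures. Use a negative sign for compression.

-193 MPa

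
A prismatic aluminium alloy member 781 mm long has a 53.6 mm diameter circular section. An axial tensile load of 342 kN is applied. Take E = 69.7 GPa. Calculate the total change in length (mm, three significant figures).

1.70 mm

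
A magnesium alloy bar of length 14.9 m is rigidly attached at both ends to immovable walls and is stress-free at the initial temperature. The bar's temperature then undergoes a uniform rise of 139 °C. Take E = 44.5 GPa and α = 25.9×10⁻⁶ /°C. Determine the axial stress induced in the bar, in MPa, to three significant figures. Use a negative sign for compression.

-160 MPa

Free thermal expansion αLΔT = 25.9e-6 · 14900 · 139 = 53.64 mm.
The walls impose strain ε = −(53.64)/14900 = -3.6001e-03; σ = Eε = 44500 · -3.6001e-03 = -160.2 MPa.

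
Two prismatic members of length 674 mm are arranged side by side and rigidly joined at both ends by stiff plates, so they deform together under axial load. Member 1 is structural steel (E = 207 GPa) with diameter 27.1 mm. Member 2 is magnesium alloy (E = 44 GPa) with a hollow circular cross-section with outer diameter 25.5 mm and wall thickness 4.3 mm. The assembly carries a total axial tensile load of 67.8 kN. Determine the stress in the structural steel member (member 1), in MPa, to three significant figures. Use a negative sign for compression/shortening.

106 MPa

A_1 = 576.8 mm².
A_2 = 286.4 mm².
Equal strain + equilibrium ⇒ each member carries load in proportion to AE: A₁E₁ = 119400000 N, A₂E₂ = 12600000 N, ΣAE = 132000000 N.
σ₁ = P·E₁/ΣAE = 67800·207000/132000000 = 106.3 MPa.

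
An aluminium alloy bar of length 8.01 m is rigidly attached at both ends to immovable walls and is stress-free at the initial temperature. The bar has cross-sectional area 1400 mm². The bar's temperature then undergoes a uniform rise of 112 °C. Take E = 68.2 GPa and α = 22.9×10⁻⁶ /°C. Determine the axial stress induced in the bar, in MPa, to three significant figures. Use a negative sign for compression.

-175 MPa

Free thermal expansion αLΔT = 22.9e-6 · 8010 · 112 = 20.54 mm.
The walls impose strain ε = −(20.54)/8010 = -2.5648e-03; σ = Eε = 68200 · -2.5648e-03 = -174.9 MPa.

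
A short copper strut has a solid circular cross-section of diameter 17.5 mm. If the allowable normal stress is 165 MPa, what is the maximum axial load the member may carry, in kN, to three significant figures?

A = 240.5 mm².
P_max = σ_allow · A = 165 · 240.5 = 39690 N = 39.69 kN.

39.7 kN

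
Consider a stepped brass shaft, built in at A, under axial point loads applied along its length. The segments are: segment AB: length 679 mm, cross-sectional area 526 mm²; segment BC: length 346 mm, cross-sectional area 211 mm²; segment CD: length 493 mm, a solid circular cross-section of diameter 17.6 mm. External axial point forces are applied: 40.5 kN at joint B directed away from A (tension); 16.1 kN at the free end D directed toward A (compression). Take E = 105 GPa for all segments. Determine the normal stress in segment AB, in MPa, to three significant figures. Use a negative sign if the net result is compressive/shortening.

46.4 MPa

Internal axial forces (sectioning from the free end, tension +): N_CD = -16.1 kN, N_BC = -16.1 kN, N_AB = 24.4 kN.
σ_AB = N_AB/A_AB = 24400/526 = 46.39 MPa.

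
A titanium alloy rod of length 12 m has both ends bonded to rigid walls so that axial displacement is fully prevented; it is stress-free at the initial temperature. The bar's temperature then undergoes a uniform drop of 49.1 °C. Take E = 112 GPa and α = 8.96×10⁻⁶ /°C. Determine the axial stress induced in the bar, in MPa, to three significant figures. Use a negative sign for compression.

Free thermal expansion αLΔT = 8.96e-6 · 12000 · -49.1 = -5.279 mm.
The walls impose strain ε = −(-5.279)/12000 = 4.3994e-04; σ = Eε = 112000 · 4.3994e-04 = 49.27 MPa.

49.3 MPa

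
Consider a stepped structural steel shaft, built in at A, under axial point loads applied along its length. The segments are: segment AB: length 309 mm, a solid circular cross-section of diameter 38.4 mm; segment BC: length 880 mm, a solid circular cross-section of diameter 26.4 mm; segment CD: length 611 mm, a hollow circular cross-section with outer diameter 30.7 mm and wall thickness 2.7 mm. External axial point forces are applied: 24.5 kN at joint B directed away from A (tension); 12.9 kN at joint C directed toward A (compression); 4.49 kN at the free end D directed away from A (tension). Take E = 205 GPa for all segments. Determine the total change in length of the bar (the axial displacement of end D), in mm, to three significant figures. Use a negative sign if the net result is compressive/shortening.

0.0113 mm

Internal axial forces (sectioning from the free end, tension +): N_CD = 4.49 kN, N_BC = -8.41 kN, N_AB = 16.09 kN.
A_AB = 1158 mm².
A_BC = 547.4 mm².
A_CD = 237.5 mm².
δ_AB = 16090·309/(1158·205000) = 0.02094 mm
δ_BC = -8410·880/(547.4·205000) = -0.06595 mm
δ_CD = 4490·611/(237.5·205000) = 0.05635 mm
δ = Σδ_i = 0.01134 mm.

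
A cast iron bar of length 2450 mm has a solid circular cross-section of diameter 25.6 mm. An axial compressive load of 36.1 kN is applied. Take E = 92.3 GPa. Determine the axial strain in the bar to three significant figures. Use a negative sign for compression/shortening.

-7.60e-04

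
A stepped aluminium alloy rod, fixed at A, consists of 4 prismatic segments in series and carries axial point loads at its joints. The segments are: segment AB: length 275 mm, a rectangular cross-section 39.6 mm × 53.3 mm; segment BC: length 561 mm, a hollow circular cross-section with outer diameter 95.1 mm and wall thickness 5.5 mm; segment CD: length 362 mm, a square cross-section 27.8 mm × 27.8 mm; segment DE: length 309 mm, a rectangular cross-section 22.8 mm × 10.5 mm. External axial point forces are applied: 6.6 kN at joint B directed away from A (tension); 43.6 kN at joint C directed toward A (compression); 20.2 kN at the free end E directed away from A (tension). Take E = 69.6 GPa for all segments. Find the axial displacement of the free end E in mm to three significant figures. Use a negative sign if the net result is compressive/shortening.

Internal axial forces (sectioning from the free end, tension +): N_DE = 20.2 kN, N_CD = 20.2 kN, N_BC = -23.4 kN, N_AB = -16.8 kN.
A_AB = 2111 mm².
A_BC = 1548 mm².
A_CD = 772.8 mm².
A_DE = 239.4 mm².
δ_AB = -16800·275/(2111·69600) = -0.03145 mm
δ_BC = -23400·561/(1548·69600) = -0.1218 mm
δ_CD = 20200·362/(772.8·69600) = 0.1359 mm
δ_DE = 20200·309/(239.4·69600) = 0.3746 mm
δ = Σδ_i = 0.3573 mm.

0.357 mm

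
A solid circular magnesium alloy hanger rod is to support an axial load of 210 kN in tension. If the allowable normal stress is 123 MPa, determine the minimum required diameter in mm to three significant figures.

Required area A ≥ P/σ_allow = 210000/123 = 1707 mm².
For a solid circular section, d ≥ √(4A/π) = 46.62 mm.

46.6 mm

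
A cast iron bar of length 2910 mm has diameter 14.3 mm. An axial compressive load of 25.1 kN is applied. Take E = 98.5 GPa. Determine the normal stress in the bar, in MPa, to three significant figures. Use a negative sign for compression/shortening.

A = 160.6 mm².
σ = N/A = -25100/160.6 = -156.3 MPa.

-156 MPa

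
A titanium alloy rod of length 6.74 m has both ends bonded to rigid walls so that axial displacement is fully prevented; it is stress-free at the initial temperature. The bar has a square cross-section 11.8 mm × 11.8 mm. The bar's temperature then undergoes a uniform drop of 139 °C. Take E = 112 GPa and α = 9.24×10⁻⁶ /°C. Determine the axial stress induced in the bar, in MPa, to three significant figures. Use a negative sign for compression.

144 MPa

Free thermal expansion αLΔT = 9.24e-6 · 6740 · -139 = -8.657 mm.
The walls impose strain ε = −(-8.657)/6740 = 1.2844e-03; σ = Eε = 112000 · 1.2844e-03 = 143.8 MPa.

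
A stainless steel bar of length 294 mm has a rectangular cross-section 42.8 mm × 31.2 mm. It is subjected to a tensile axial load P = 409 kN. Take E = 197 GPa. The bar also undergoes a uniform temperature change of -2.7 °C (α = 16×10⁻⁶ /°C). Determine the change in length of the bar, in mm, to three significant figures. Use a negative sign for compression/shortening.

0.444 mm

A = 1335 mm².
δ_mech = NL/(AE) = 409000·294/(1335·197000) = 0.4571 mm.
δ_thermal = αLΔT = 16e-6·294·-2.7 = -0.0127 mm.
δ = δ_mech + δ_thermal = 0.4444 mm.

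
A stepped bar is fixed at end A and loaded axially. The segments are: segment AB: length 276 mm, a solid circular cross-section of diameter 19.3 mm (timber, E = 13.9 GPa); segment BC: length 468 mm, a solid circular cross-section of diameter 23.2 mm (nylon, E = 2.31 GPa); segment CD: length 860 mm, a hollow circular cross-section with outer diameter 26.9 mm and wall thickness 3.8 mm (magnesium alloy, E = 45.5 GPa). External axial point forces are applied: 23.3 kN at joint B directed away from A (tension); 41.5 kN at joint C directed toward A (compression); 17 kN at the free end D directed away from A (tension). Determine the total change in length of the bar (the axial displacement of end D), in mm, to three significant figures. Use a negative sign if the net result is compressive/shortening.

-10.7 mm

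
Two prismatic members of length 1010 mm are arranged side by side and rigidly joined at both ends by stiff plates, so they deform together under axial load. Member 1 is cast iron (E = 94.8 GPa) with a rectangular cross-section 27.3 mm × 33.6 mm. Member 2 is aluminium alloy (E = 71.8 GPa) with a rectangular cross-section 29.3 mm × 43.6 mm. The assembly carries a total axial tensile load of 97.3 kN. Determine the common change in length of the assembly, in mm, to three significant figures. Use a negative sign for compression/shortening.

A_1 = 917.3 mm².
A_2 = 1277 mm².
Equal strain + equilibrium ⇒ each member carries load in proportion to AE: A₁E₁ = 86960000 N, A₂E₂ = 91720000 N, ΣAE = 178700000 N.
δ = PL/ΣAE = 97300·1010/178700000 = 0.55 mm.

0.550 mm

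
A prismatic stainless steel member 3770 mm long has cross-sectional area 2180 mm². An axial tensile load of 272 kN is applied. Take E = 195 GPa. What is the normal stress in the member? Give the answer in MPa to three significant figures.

σ = N/A = 272000/2180 = 124.8 MPa.

125 MPa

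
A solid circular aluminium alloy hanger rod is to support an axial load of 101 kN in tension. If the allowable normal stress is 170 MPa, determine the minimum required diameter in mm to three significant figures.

27.5 mm

Required area A ≥ P/σ_allow = 101000/170 = 594.1 mm².
For a solid circular section, d ≥ √(4A/π) = 27.5 mm.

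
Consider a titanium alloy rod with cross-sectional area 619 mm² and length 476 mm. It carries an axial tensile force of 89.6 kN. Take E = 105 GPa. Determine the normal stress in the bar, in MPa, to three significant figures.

σ = N/A = 89600/619 = 144.7 MPa.

145 MPa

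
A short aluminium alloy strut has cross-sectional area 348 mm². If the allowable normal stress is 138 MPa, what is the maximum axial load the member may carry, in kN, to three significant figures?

48.0 kN

P_max = σ_allow · A = 138 · 348 = 48020 N = 48.02 kN.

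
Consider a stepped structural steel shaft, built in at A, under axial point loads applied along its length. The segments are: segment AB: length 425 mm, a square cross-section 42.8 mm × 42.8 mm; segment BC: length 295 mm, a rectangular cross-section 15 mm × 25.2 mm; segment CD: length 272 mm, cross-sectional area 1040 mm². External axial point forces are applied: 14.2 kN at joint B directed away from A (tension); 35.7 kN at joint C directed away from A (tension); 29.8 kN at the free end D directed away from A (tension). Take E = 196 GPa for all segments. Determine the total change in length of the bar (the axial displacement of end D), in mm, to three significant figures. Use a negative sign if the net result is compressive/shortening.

Internal axial forces (sectioning from the free end, tension +): N_CD = 29.8 kN, N_BC = 65.5 kN, N_AB = 79.7 kN.
A_AB = 1832 mm².
A_BC = 378 mm².
δ_AB = 79700·425/(1832·196000) = 0.09434 mm
δ_BC = 65500·295/(378·196000) = 0.2608 mm
δ_CD = 29800·272/(1040·196000) = 0.03976 mm
δ = Σδ_i = 0.3949 mm.

0.395 mm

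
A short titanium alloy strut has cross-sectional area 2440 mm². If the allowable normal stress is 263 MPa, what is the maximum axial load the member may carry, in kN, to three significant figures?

642 kN

P_max = σ_allow · A = 263 · 2440 = 641700 N = 641.7 kN.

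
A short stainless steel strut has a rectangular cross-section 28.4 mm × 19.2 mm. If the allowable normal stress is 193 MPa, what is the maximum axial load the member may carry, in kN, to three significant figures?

105 kN

A = 545.3 mm².
P_max = σ_allow · A = 193 · 545.3 = 105200 N = 105.2 kN.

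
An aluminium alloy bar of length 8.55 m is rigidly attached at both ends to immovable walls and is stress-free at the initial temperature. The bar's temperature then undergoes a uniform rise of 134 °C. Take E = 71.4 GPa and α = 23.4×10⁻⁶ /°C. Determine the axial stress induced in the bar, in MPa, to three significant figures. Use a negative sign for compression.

-224 MPa

Free thermal expansion αLΔT = 23.4e-6 · 8550 · 134 = 26.81 mm.
The walls impose strain ε = −(26.81)/8550 = -3.1356e-03; σ = Eε = 71400 · -3.1356e-03 = -223.9 MPa.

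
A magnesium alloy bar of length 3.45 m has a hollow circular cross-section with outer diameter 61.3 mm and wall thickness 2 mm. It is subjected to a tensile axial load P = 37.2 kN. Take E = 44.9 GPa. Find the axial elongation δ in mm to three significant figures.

A = 372.6 mm².
δ_mech = NL/(AE) = 37200·3450/(372.6·44900) = 7.672 mm.

7.67 mm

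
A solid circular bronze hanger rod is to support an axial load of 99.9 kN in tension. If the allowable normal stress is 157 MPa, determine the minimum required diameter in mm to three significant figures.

28.5 mm

Required area A ≥ P/σ_allow = 99900/157 = 636.3 mm².
For a solid circular section, d ≥ √(4A/π) = 28.46 mm.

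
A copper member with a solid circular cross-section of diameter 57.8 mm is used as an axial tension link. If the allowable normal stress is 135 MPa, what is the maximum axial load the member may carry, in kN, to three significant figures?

A = 2624 mm².
P_max = σ_allow · A = 135 · 2624 = 354200 N = 354.2 kN.

354 kN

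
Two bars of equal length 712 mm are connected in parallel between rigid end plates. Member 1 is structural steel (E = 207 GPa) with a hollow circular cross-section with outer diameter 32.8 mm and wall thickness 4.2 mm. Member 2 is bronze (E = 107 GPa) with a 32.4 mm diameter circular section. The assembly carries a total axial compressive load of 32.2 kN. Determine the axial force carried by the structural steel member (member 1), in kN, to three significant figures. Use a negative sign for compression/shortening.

-15.1 kN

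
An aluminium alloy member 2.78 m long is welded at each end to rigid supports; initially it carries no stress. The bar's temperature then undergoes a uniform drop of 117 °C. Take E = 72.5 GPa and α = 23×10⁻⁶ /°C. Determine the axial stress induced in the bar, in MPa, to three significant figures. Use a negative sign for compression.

195 MPa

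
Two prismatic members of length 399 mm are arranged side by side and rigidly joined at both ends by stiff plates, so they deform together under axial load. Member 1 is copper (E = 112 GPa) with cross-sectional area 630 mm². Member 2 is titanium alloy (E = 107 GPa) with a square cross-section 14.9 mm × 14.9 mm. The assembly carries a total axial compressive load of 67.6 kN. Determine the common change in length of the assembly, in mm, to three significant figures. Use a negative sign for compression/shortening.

A_2 = 222 mm².
Equal strain + equilibrium ⇒ each member carries load in proportion to AE: A₁E₁ = 70560000 N, A₂E₂ = 23760000 N, ΣAE = 94320000 N.
δ = PL/ΣAE = -67600·399/94320000 = -0.286 mm.

-0.286 mm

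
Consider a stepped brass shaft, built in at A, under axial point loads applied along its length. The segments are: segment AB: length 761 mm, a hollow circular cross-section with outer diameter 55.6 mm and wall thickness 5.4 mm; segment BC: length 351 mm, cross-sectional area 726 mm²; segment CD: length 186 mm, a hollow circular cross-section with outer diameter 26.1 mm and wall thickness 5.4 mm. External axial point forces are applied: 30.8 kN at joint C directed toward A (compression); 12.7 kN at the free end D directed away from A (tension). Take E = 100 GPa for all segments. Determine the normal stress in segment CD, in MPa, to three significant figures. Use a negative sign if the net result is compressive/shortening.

Internal axial forces (sectioning from the free end, tension +): N_CD = 12.7 kN, N_BC = -18.1 kN, N_AB = -18.1 kN.
A_CD = 351.2 mm².
σ_CD = N_CD/A_CD = 12700/351.2 = 36.17 MPa.

36.2 MPa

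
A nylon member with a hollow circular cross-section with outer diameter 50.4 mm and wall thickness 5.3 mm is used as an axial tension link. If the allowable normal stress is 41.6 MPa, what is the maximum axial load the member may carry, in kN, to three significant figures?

A = 750.9 mm².
P_max = σ_allow · A = 41.6 · 750.9 = 31240 N = 31.24 kN.

31.2 kN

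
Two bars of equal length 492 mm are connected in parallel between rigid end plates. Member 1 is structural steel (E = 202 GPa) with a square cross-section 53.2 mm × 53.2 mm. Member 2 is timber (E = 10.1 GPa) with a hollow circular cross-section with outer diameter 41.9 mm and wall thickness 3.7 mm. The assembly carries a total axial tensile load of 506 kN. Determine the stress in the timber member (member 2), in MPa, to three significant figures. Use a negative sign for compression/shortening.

8.87 MPa

A_1 = 2830 mm².
A_2 = 444 mm².
Equal strain + equilibrium ⇒ each member carries load in proportion to AE: A₁E₁ = 571700000 N, A₂E₂ = 4485000 N, ΣAE = 576200000 N.
σ₂ = P·E₂/ΣAE = 506000·10100/576200000 = 8.87 MPa.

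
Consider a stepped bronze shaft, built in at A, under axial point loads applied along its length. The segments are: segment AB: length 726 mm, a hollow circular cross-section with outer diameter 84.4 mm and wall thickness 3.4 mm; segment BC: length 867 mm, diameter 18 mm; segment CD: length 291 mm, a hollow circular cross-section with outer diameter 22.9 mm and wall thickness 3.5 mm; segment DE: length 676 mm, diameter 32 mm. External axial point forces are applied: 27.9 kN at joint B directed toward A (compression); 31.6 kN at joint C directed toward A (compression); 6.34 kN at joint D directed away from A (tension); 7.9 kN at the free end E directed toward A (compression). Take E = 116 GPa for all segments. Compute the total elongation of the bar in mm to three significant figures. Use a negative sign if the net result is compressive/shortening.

Internal axial forces (sectioning from the free end, tension +): N_DE = -7.9 kN, N_CD = -1.56 kN, N_BC = -33.16 kN, N_AB = -61.06 kN.
A_AB = 865.2 mm².
A_BC = 254.5 mm².
A_CD = 213.3 mm².
A_DE = 804.2 mm².
δ_AB = -61060·726/(865.2·116000) = -0.4417 mm
δ_BC = -33160·867/(254.5·116000) = -0.974 mm
δ_CD = -1560·291/(213.3·116000) = -0.01835 mm
δ_DE = -7900·676/(804.2·116000) = -0.05724 mm
δ = Σδ_i = -1.491 mm.

-1.49 mm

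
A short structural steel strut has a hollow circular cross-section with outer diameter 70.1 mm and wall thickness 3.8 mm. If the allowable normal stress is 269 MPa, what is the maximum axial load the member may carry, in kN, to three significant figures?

A = 791.5 mm².
P_max = σ_allow · A = 269 · 791.5 = 212900 N = 212.9 kN.

213 kN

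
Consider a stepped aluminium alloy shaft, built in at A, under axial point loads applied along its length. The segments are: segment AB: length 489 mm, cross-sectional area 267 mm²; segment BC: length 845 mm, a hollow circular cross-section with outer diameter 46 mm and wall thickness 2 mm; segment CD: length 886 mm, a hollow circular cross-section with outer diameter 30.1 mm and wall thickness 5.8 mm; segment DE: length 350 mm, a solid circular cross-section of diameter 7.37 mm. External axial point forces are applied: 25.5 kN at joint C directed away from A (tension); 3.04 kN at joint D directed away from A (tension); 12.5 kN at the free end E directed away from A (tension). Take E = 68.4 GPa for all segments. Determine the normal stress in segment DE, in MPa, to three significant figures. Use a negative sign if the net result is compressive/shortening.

293 MPa

Internal axial forces (sectioning from the free end, tension +): N_DE = 12.5 kN, N_CD = 15.54 kN, N_BC = 41.04 kN, N_AB = 41.04 kN.
A_DE = 42.66 mm².
σ_DE = N_DE/A_DE = 12500/42.66 = 293 MPa.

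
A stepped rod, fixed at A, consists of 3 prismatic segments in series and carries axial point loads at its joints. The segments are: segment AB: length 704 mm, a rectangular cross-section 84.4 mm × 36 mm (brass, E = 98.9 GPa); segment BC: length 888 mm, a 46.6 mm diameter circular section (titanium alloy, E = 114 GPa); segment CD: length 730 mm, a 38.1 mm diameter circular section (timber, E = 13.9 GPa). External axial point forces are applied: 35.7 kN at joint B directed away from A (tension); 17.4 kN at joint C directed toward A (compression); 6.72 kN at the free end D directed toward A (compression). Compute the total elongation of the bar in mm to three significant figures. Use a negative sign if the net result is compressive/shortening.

-0.393 mm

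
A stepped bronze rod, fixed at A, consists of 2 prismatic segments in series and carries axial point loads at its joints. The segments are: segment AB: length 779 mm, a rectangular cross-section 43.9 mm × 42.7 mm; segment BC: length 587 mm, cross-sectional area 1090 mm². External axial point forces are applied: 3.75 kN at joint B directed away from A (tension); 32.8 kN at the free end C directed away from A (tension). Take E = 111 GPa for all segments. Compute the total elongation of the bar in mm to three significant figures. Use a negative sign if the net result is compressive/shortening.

Internal axial forces (sectioning from the free end, tension +): N_BC = 32.8 kN, N_AB = 36.55 kN.
A_AB = 1875 mm².
δ_AB = 36550·779/(1875·111000) = 0.1368 mm
δ_BC = 32800·587/(1090·111000) = 0.1591 mm
δ = Σδ_i = 0.296 mm.

0.296 mm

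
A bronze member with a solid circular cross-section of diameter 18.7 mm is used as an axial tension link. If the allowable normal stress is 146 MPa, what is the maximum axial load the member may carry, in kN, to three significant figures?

A = 274.6 mm².
P_max = σ_allow · A = 146 · 274.6 = 40100 N = 40.1 kN.

40.1 kN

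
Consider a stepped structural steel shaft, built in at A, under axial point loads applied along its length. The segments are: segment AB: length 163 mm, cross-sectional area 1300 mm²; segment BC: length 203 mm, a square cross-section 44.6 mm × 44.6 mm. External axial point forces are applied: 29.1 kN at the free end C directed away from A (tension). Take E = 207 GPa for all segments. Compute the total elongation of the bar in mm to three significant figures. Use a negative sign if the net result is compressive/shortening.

0.0320 mm

Internal axial forces (sectioning from the free end, tension +): N_BC = 29.1 kN, N_AB = 29.1 kN.
A_BC = 1989 mm².
δ_AB = 29100·163/(1300·207000) = 0.01763 mm
δ_BC = 29100·203/(1989·207000) = 0.01435 mm
δ = Σδ_i = 0.03197 mm.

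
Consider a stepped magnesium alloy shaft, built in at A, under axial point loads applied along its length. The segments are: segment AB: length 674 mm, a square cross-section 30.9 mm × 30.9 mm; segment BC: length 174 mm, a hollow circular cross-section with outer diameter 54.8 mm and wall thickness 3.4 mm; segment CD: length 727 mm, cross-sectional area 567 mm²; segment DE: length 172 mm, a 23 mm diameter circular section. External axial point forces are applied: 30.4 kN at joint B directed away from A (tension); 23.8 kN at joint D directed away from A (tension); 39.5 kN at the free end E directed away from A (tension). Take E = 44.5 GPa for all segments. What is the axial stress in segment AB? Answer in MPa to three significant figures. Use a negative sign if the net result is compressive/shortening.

98.1 MPa

Internal axial forces (sectioning from the free end, tension +): N_DE = 39.5 kN, N_CD = 63.3 kN, N_BC = 63.3 kN, N_AB = 93.7 kN.
A_AB = 954.8 mm².
σ_AB = N_AB/A_AB = 93700/954.8 = 98.13 MPa.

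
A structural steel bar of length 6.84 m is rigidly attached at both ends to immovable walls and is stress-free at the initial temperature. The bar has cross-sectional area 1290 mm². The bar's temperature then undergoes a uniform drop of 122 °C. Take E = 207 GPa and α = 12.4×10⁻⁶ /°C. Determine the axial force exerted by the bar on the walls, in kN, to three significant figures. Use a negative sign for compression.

Free thermal expansion αLΔT = 12.4e-6 · 6840 · -122 = -10.35 mm.
The walls impose strain ε = −(-10.35)/6840 = 1.5128e-03; σ = Eε = 207000 · 1.5128e-03 = 313.1 MPa.
Wall reaction R = σ·A = 313.1·1290 = 404000 N = 404 kN.

404 kN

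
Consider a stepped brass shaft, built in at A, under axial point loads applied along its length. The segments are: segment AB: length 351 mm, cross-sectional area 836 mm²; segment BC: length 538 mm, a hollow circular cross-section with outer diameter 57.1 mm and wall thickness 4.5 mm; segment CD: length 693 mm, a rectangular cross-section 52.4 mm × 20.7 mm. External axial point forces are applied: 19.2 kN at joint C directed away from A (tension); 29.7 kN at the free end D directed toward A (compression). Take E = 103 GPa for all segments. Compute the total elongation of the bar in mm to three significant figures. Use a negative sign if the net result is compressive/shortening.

Internal axial forces (sectioning from the free end, tension +): N_CD = -29.7 kN, N_BC = -10.5 kN, N_AB = -10.5 kN.
A_BC = 743.6 mm².
A_CD = 1085 mm².
δ_AB = -10500·351/(836·103000) = -0.0428 mm
δ_BC = -10500·538/(743.6·103000) = -0.07375 mm
δ_CD = -29700·693/(1085·103000) = -0.1842 mm
δ = Σδ_i = -0.3008 mm.

-0.301 mm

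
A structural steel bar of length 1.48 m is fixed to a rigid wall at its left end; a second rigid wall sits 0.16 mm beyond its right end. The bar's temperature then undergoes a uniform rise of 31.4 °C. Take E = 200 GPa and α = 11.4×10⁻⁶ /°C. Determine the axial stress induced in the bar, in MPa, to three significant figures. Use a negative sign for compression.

Free thermal expansion αLΔT = 11.4e-6 · 1480 · 31.4 = 0.5298 mm.
The walls engage after the gap closes; constrained expansion = 0.5298 − 0.16 = 0.3698 mm.
The walls impose strain ε = −(0.3698)/1480 = -2.4985e-04; σ = Eε = 200000 · -2.4985e-04 = -49.97 MPa.

-50.0 MPa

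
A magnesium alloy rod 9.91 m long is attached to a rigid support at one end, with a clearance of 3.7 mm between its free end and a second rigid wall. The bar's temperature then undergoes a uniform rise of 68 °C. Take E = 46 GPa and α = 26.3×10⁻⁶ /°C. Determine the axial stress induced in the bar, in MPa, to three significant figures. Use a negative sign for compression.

-65.1 MPa

Free thermal expansion αLΔT = 26.3e-6 · 9910 · 68 = 17.72 mm.
The walls engage after the gap closes; constrained expansion = 17.72 − 3.7 = 14.02 mm.
The walls impose strain ε = −(14.02)/9910 = -1.4150e-03; σ = Eε = 46000 · -1.4150e-03 = -65.09 MPa.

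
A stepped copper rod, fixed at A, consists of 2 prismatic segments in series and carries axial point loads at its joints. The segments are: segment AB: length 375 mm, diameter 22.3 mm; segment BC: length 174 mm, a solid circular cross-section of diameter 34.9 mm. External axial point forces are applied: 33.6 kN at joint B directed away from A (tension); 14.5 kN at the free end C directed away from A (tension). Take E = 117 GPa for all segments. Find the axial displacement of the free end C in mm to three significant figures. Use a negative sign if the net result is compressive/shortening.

Internal axial forces (sectioning from the free end, tension +): N_BC = 14.5 kN, N_AB = 48.1 kN.
A_AB = 390.6 mm².
A_BC = 956.6 mm².
δ_AB = 48100·375/(390.6·117000) = 0.3947 mm
δ_BC = 14500·174/(956.6·117000) = 0.02254 mm
δ = Σδ_i = 0.4173 mm.

0.417 mm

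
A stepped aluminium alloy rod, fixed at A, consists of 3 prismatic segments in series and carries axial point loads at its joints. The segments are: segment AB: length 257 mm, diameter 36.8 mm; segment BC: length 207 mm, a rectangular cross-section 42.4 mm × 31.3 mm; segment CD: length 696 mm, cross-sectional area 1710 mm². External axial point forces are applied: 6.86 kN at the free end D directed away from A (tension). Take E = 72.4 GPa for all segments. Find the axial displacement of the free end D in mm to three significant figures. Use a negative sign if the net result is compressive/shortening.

0.0762 mm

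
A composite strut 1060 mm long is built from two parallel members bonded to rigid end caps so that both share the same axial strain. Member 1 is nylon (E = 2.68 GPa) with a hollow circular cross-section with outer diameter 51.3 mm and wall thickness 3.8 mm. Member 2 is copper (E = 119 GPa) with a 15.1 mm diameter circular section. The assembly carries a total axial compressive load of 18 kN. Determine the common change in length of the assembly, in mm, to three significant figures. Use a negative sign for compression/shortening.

A_1 = 567.1 mm².
A_2 = 179.1 mm².
Equal strain + equilibrium ⇒ each member carries load in proportion to AE: A₁E₁ = 1520000 N, A₂E₂ = 21310000 N, ΣAE = 22830000 N.
δ = PL/ΣAE = -18000·1060/22830000 = -0.8357 mm.

-0.836 mm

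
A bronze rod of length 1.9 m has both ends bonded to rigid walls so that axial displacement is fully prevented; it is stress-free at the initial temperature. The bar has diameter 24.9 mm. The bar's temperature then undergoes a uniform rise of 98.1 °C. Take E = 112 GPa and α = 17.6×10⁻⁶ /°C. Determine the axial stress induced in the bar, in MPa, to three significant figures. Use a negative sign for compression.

Free thermal expansion αLΔT = 17.6e-6 · 1900 · 98.1 = 3.28 mm.
The walls impose strain ε = −(3.28)/1900 = -1.7266e-03; σ = Eε = 112000 · -1.7266e-03 = -193.4 MPa.

-193 MPa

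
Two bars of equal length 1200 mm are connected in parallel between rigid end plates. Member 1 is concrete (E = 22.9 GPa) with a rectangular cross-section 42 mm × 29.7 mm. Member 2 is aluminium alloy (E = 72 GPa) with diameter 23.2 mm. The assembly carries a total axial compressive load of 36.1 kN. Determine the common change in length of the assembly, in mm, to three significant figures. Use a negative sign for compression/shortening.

-0.734 mm

A_1 = 1247 mm².
A_2 = 422.7 mm².
Equal strain + equilibrium ⇒ each member carries load in proportion to AE: A₁E₁ = 28570000 N, A₂E₂ = 30440000 N, ΣAE = 59000000 N.
δ = PL/ΣAE = -36100·1200/59000000 = -0.7342 mm.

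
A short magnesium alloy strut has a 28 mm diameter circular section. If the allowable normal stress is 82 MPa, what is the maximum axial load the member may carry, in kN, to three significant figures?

A = 615.8 mm².
P_max = σ_allow · A = 82 · 615.8 = 50490 N = 50.49 kN.

50.5 kN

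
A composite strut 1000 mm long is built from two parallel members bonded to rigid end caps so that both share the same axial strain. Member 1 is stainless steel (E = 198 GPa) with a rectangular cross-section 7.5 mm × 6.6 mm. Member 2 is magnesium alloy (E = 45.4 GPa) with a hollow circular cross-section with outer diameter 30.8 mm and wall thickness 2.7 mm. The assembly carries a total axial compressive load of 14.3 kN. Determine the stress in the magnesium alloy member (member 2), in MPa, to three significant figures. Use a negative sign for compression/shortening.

A_1 = 49.5 mm².
A_2 = 238.4 mm².
Equal strain + equilibrium ⇒ each member carries load in proportion to AE: A₁E₁ = 9801000 N, A₂E₂ = 10820000 N, ΣAE = 20620000 N.
σ₂ = P·E₂/ΣAE = -14300·45400/20620000 = -31.48 MPa.

-31.5 MPa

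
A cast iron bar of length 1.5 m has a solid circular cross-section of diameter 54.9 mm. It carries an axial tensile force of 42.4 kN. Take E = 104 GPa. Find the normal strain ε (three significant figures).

1.72e-04

A = 2367 mm².
σ = N/A = 17.91 MPa; ε = σ/E = 17.91/104000 = 1.722e-04.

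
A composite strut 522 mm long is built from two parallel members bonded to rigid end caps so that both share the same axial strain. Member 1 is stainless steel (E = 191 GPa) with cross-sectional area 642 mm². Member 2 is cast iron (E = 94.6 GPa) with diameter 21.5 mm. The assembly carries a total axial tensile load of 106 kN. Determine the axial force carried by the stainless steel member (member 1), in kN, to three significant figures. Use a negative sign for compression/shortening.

82.8 kN

A_2 = 363.1 mm².
Equal strain + equilibrium ⇒ each member carries load in proportion to AE: A₁E₁ = 122600000 N, A₂E₂ = 34340000 N, ΣAE = 157000000 N.
F₁ = P·A₁E₁/ΣAE = 106000·122600000/157000000 = 82810 N.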